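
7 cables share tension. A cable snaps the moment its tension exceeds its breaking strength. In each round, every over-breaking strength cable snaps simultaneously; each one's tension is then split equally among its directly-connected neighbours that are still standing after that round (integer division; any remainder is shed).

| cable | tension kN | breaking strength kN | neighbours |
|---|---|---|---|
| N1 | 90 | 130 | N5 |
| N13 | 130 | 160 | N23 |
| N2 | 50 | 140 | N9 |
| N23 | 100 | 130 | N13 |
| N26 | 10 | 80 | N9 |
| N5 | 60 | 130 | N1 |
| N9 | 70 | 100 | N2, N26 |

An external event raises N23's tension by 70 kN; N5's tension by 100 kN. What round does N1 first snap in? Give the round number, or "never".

2

Round 1 — N23 at 170 > 130; N5 at 160 > 130. N23, N5 snap.
  N23 sheds 170 kN to N13: 170 each.
    N13: 130+170 = 300 > 160
  N5 sheds 160 kN to N1: 160 each.
    N1: 90+160 = 250 > 130
Round 2 — N1, N13 snap.
  N1 sheds 250 kN: no online neighbours, lost.
  N13 sheds 300 kN: no online neighbours, lost.
No further breaks.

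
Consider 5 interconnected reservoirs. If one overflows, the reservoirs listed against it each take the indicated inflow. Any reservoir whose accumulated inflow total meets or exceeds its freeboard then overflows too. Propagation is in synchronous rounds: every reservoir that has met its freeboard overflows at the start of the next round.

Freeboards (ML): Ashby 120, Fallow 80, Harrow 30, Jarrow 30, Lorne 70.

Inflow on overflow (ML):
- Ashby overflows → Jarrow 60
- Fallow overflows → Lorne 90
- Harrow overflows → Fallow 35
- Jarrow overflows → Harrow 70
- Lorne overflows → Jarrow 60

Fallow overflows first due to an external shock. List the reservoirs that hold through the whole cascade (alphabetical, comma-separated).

Round 1 — Fallow overflows (initial).
  Lorne: +90 → 90 ≥ 70
Round 2 — Lorne overflows.
  Jarrow: +60 → 60 ≥ 30
Round 3 — Jarrow overflows.
  Harrow: +70 → 70 ≥ 30
Round 4 — Harrow overflows.
No further overflows.

Ashby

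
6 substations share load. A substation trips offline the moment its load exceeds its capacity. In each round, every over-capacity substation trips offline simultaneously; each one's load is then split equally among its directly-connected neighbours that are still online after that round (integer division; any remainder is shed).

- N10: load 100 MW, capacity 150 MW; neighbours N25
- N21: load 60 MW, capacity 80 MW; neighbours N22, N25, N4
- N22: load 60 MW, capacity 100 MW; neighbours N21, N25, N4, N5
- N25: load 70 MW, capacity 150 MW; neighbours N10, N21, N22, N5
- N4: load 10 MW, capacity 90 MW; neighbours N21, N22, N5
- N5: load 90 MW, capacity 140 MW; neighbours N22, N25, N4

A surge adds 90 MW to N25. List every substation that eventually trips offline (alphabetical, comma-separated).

N21, N22, N25, N4, N5

Round 1 — N25 at 160 > 150. N25 trips offline.
  N25 sheds 160 MW to N10, N21, N22, N5: 40 each.
    N10: 100+40 = 140 ≤ 150
    N21: 60+40 = 100 > 80
    N22: 60+40 = 100 ≤ 100
    N5: 90+40 = 130 ≤ 140
Round 2 — N21 trips offline.
  N21 sheds 100 MW to N22, N4: 50 each.
    N22: 100+50 = 150 > 100
    N4: 10+50 = 60 ≤ 90
Round 3 — N22 trips offline.
  N22 sheds 150 MW to N4, N5: 75 each.
    N4: 60+75 = 135 > 90
    N5: 130+75 = 205 > 140
Round 4 — N4, N5 trip offline.
  N4 sheds 135 MW: no online neighbours, lost.
  N5 sheds 205 MW: no online neighbours, lost.
No further trips.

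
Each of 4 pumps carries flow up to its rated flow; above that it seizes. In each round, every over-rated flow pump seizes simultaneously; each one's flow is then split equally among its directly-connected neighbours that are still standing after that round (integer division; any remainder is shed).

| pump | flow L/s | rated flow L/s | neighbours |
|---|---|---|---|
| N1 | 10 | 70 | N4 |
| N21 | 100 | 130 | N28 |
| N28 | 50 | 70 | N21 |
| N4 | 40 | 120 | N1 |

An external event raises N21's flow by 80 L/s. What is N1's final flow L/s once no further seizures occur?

Round 1 — N21 at 180 > 130. N21 seizes.
  N21 sheds 180 L/s to N28: 180 each.
    N28: 50+180 = 230 > 70
Round 2 — N28 seizes.
  N28 sheds 230 L/s: no online neighbours, lost.
No further seizures.

10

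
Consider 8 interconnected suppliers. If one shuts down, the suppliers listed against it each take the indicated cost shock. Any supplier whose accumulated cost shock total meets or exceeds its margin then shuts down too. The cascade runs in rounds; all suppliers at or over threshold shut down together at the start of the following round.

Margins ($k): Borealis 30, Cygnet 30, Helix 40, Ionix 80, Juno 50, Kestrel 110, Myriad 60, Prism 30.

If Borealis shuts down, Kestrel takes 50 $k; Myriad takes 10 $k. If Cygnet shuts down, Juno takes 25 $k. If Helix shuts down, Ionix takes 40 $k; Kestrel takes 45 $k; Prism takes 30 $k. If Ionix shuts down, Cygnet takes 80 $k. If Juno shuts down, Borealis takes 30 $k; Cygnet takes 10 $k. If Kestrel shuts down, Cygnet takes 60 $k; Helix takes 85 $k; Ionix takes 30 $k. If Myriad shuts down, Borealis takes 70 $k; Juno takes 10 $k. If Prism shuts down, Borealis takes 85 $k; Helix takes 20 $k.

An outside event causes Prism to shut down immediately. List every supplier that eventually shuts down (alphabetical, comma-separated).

Borealis, Prism

Round 1 — Prism shuts down (initial).
  Borealis: +85 → 85 ≥ 30
  Helix: +20 → 20 < 40
Round 2 — Borealis shuts down.
  Kestrel: +50 → 50 < 110
  Myriad: +10 → 10 < 60
No further shutdowns.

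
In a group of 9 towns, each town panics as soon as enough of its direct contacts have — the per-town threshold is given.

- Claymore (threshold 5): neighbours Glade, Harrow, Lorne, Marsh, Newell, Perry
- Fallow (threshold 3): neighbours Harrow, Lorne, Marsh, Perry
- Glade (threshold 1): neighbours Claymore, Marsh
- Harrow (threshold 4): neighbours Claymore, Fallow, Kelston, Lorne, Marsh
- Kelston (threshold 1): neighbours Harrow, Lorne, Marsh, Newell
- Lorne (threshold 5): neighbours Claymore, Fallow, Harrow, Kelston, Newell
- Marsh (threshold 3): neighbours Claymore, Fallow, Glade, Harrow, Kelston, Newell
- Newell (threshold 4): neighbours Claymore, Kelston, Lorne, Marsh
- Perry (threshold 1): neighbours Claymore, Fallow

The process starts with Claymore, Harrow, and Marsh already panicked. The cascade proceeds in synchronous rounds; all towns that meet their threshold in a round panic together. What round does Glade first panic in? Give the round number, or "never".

Round 1 — Claymore, Harrow, Marsh panic (initial).
Round 2 — checking thresholds:
  Fallow: 2 of 4 neighbours < 3, holds.
  Glade: 2 of 2 neighbours ≥ 1, panics.
  Kelston: 2 of 4 neighbours ≥ 1, panics.
  Lorne: 2 of 5 neighbours < 5, holds.
  Newell: 2 of 4 neighbours < 4, holds.
  Perry: 1 of 2 neighbours ≥ 1, panics.
Round 3 — checking thresholds:
  Fallow: 3 of 4 neighbours ≥ 3, panics.
  Lorne: 3 of 5 neighbours < 5, holds.
  Newell: 3 of 4 neighbours < 4, holds.
Round 4 — no new panics; cascade stops.

2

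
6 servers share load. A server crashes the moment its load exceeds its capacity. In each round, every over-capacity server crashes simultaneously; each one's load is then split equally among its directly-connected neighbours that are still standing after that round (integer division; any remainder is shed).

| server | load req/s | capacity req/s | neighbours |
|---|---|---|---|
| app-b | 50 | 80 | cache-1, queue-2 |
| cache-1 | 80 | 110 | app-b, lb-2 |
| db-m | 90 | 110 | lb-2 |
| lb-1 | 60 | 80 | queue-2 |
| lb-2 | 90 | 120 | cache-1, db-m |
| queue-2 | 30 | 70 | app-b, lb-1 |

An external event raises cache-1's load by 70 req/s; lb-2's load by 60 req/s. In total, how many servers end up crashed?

Round 1 — cache-1 at 150 > 110; lb-2 at 150 > 120. cache-1, lb-2 crash.
  cache-1 sheds 150 req/s to app-b: 150 each.
    app-b: 50+150 = 200 > 80
  lb-2 sheds 150 req/s to db-m: 150 each.
    db-m: 90+150 = 240 > 110
Round 2 — app-b, db-m crash.
  app-b sheds 200 req/s to queue-2: 200 each.
    queue-2: 30+200 = 230 > 70
  db-m sheds 240 req/s: no online neighbours, lost.
Round 3 — queue-2 crashes.
  queue-2 sheds 230 req/s to lb-1: 230 each.
    lb-1: 60+230 = 290 > 80
Round 4 — lb-1 crashes.
  lb-1 sheds 290 req/s: no online neighbours, lost.
No further crashes.

6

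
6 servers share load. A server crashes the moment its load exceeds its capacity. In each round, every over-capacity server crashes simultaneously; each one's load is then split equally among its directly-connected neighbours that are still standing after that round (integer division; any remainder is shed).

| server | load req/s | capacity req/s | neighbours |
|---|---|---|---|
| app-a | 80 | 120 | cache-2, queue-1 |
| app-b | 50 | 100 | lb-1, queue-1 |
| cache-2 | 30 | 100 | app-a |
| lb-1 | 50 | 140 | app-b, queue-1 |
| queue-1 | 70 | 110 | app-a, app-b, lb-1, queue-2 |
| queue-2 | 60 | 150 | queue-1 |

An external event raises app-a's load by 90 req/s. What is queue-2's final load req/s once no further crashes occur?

Round 1 — app-a at 170 > 120. app-a crashes.
  app-a sheds 170 req/s to cache-2, queue-1: 85 each.
    cache-2: 30+85 = 115 > 100
    queue-1: 70+85 = 155 > 110
Round 2 — cache-2, queue-1 crash.
  cache-2 sheds 115 req/s: no online neighbours, lost.
  queue-1 sheds 155 req/s to app-b, lb-1, queue-2: 51 each (2 lost).
    app-b: 50+51 = 101 > 100
    lb-1: 50+51 = 101 ≤ 140
    queue-2: 60+51 = 111 ≤ 150
Round 3 — app-b crashes.
  app-b sheds 101 req/s to lb-1: 101 each.
    lb-1: 101+101 = 202 > 140
Round 4 — lb-1 crashes.
  lb-1 sheds 202 req/s: no online neighbours, lost.
No further crashes.

111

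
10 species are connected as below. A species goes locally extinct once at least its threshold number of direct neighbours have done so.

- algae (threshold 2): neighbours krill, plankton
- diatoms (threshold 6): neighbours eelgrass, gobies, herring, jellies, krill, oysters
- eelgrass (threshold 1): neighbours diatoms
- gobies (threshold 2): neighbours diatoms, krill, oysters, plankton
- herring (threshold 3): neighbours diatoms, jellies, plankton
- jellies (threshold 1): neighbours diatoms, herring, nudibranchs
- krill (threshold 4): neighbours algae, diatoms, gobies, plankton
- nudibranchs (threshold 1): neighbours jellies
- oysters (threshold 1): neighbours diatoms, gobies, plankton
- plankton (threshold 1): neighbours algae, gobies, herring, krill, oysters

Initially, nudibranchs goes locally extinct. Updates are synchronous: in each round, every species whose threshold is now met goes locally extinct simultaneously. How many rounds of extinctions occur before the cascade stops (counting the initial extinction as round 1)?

Round 1 — nudibranchs goes locally extinct (initial).
Round 2 — checking thresholds:
  jellies: 1 of 3 neighbours ≥ 1, goes locally extinct.
Round 3 — no new extinctions; cascade stops.

2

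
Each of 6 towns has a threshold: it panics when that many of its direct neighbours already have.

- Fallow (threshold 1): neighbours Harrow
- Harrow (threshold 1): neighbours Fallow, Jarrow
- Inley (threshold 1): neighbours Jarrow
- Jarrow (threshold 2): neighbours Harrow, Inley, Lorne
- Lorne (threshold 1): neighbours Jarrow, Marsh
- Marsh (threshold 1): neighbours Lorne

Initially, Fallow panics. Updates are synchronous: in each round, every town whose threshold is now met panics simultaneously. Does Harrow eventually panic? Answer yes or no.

yes

Round 1 — Fallow panics (initial).
Round 2 — checking thresholds:
  Harrow: 1 of 2 neighbours ≥ 1, panics.
Round 3 — no new panics; cascade stops.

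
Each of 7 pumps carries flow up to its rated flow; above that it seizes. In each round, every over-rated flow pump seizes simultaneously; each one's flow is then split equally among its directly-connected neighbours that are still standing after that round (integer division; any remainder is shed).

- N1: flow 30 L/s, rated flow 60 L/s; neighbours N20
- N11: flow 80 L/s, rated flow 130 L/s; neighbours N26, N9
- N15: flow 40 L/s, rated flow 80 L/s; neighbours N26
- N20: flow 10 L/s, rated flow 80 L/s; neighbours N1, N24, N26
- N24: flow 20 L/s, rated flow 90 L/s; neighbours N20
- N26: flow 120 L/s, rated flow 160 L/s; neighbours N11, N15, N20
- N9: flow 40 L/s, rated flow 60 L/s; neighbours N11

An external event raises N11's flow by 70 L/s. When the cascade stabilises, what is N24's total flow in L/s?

Round 1 — N11 at 150 > 130. N11 seizes.
  N11 sheds 150 L/s to N26, N9: 75 each.
    N26: 120+75 = 195 > 160
    N9: 40+75 = 115 > 60
Round 2 — N26, N9 seize.
  N26 sheds 195 L/s to N15, N20: 97 each (1 lost).
    N15: 40+97 = 137 > 80
    N20: 10+97 = 107 > 80
  N9 sheds 115 L/s: no online neighbours, lost.
Round 3 — N15, N20 seize.
  N15 sheds 137 L/s: no online neighbours, lost.
  N20 sheds 107 L/s to N1, N24: 53 each (1 lost).
    N1: 30+53 = 83 > 60
    N24: 20+53 = 73 ≤ 90
Round 4 — N1 seizes.
  N1 sheds 83 L/s: no online neighbours, lost.
No further seizures.

73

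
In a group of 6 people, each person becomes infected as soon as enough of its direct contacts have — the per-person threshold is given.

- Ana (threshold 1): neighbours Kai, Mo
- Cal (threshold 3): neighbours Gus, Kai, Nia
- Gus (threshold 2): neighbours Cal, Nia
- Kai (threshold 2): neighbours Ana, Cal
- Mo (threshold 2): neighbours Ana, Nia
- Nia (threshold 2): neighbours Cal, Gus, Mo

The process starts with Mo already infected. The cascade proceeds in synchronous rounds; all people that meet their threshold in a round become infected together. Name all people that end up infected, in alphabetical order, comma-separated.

Round 1 — Mo becomes infected (initial).
Round 2 — checking thresholds:
  Ana: 1 of 2 neighbours ≥ 1, becomes infected.
  Nia: 1 of 3 neighbours < 2, not yet.
Round 3 — no new infections; cascade stops.

Ana, Mo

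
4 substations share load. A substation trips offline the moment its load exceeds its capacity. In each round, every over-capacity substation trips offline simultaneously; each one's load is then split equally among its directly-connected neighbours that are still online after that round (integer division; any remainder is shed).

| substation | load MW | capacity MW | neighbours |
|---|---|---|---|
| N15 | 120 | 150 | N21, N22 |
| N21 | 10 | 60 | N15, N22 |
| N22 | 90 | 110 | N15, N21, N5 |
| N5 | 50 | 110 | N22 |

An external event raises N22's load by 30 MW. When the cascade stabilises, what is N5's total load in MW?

90

Round 1 — N22 at 120 > 110. N22 trips offline.
  N22 sheds 120 MW to N15, N21, N5: 40 each.
    N15: 120+40 = 160 > 150
    N21: 10+40 = 50 ≤ 60
    N5: 50+40 = 90 ≤ 110
Round 2 — N15 trips offline.
  N15 sheds 160 MW to N21: 160 each.
    N21: 50+160 = 210 > 60
Round 3 — N21 trips offline.
  N21 sheds 210 MW: no online neighbours, lost.
No further trips.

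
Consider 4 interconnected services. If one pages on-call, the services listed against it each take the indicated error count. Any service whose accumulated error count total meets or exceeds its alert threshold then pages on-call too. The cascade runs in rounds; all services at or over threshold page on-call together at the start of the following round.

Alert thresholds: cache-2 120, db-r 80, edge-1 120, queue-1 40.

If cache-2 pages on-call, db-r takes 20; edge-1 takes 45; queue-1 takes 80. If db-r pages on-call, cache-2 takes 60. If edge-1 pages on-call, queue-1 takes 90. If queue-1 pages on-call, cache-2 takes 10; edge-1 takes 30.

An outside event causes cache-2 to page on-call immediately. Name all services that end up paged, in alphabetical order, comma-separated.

Round 1 — cache-2 pages on-call (initial).
  db-r: +20 → 20 < 80
  edge-1: +45 → 45 < 120
  queue-1: +80 → 80 ≥ 40
Round 2 — queue-1 pages on-call.
  edge-1: +30 → 75 < 120
No further pages.

cache-2, queue-1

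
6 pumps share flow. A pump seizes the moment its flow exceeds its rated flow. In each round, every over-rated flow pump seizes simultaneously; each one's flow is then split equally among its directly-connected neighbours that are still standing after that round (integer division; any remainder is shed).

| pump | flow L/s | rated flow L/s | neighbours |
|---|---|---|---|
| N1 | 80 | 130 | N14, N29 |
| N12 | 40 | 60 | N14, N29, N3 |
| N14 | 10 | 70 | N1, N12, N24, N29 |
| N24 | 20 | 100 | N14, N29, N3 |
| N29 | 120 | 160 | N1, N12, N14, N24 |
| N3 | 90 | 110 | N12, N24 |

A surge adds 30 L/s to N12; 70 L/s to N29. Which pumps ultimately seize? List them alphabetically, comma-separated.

N1, N12, N14, N24, N29, N3

Round 1 — N12 at 70 > 60; N29 at 190 > 160. N12, N29 seize.
  N12 sheds 70 L/s to N14, N3: 35 each.
    N14: 10+35 = 45 ≤ 70
    N3: 90+35 = 125 > 110
  N29 sheds 190 L/s to N1, N14, N24: 63 each (1 lost).
    N1: 80+63 = 143 > 130
    N14: 45+63 = 108 > 70
    N24: 20+63 = 83 ≤ 100
Round 2 — N1, N14, N3 seize.
  N1 sheds 143 L/s: no online neighbours, lost.
  N14 sheds 108 L/s to N24: 108 each.
    N24: 83+108 = 191 > 100
  N3 sheds 125 L/s to N24: 125 each.
    N24: 191+125 = 316 > 100
Round 3 — N24 seizes.
  N24 sheds 316 L/s: no online neighbours, lost.
No further seizures.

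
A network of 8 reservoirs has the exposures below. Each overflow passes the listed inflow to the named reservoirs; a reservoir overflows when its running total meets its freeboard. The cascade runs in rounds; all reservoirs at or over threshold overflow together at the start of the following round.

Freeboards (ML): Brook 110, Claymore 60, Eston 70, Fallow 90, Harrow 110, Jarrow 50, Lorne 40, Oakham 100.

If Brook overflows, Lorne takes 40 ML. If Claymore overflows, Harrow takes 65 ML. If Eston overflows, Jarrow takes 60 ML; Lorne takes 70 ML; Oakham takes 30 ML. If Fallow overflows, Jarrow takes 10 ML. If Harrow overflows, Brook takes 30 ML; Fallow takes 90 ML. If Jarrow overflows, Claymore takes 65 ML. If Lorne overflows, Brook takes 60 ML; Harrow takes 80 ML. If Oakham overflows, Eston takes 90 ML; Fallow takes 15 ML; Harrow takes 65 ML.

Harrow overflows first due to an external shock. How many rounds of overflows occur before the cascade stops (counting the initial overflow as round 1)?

2

Round 1 — Harrow overflows (initial).
  Brook: +30 → 30 < 110
  Fallow: +90 → 90 ≥ 90
Round 2 — Fallow overflows.
  Jarrow: +10 → 10 < 50
No further overflows.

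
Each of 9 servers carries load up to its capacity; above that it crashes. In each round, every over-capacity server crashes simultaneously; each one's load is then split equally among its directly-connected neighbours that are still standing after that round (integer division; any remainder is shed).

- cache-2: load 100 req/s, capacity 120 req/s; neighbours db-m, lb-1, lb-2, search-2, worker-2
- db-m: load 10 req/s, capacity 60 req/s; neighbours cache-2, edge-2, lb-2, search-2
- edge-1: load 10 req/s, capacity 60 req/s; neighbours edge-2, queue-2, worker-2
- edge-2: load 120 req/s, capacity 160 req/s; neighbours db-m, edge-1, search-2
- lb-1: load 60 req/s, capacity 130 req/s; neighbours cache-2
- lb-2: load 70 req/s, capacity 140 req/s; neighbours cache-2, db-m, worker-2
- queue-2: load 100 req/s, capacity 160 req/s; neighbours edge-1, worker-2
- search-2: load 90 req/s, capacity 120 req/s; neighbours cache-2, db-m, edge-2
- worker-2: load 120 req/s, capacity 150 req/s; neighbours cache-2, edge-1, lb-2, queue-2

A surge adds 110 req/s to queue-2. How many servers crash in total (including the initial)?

8

Round 1 — queue-2 at 210 > 160. queue-2 crashes.
  queue-2 sheds 210 req/s to edge-1, worker-2: 105 each.
    edge-1: 10+105 = 115 > 60
    worker-2: 120+105 = 225 > 150
Round 2 — edge-1, worker-2 crash.
  edge-1 sheds 115 req/s to edge-2: 115 each.
    edge-2: 120+115 = 235 > 160
  worker-2 sheds 225 req/s to cache-2, lb-2: 112 each (1 lost).
    cache-2: 100+112 = 212 > 120
    lb-2: 70+112 = 182 > 140
Round 3 — cache-2, edge-2, lb-2 crash.
  cache-2 sheds 212 req/s to db-m, lb-1, search-2: 70 each (2 lost).
    db-m: 10+70 = 80 > 60
    lb-1: 60+70 = 130 ≤ 130
    search-2: 90+70 = 160 > 120
  edge-2 sheds 235 req/s to db-m, search-2: 117 each (1 lost).
    db-m: 80+117 = 197 > 60
    search-2: 160+117 = 277 > 120
  lb-2 sheds 182 req/s to db-m: 182 each.
    db-m: 197+182 = 379 > 60
Round 4 — db-m, search-2 crash.
  db-m sheds 379 req/s: no online neighbours, lost.
  search-2 sheds 277 req/s: no online neighbours, lost.
No further crashes.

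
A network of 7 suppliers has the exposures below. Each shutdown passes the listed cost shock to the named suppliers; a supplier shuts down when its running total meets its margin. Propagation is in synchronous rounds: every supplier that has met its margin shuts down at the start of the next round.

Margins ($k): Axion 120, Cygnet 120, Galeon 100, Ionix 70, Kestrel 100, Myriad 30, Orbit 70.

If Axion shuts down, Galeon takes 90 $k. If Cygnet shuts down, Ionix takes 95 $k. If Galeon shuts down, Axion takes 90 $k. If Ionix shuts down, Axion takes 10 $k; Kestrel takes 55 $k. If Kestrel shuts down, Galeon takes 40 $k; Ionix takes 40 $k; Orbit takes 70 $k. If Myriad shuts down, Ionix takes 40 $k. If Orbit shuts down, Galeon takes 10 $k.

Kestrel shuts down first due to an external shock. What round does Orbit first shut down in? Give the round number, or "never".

Round 1 — Kestrel shuts down (initial).
  Galeon: +40 → 40 < 100
  Ionix: +40 → 40 < 70
  Orbit: +70 → 70 ≥ 70
Round 2 — Orbit shuts down.
  Galeon: +10 → 50 < 100
No further shutdowns.

2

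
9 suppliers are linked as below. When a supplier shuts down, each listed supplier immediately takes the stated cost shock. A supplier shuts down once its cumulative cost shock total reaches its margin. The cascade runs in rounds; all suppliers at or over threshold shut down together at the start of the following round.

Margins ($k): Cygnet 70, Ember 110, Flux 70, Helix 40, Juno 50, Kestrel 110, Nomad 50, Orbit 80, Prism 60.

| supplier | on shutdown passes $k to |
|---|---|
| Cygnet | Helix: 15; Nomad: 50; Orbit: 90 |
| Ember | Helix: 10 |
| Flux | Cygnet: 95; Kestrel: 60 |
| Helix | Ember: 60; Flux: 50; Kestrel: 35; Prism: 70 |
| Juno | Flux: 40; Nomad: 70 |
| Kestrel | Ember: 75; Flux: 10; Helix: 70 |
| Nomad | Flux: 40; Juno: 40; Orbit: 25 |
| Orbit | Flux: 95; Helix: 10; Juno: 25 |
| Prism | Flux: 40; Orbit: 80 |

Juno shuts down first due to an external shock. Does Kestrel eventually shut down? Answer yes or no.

Round 1 — Juno shuts down (initial).
  Flux: +40 → 40 < 70
  Nomad: +70 → 70 ≥ 50
Round 2 — Nomad shuts down.
  Flux: +40 → 80 ≥ 70
  Orbit: +25 → 25 < 80
Round 3 — Flux shuts down.
  Cygnet: +95 → 95 ≥ 70
  Kestrel: +60 → 60 < 110
Round 4 — Cygnet shuts down.
  Helix: +15 → 15 < 40
  Orbit: +90 → 115 ≥ 80
Round 5 — Orbit shuts down.
  Helix: +10 → 25 < 40
No further shutdowns.

no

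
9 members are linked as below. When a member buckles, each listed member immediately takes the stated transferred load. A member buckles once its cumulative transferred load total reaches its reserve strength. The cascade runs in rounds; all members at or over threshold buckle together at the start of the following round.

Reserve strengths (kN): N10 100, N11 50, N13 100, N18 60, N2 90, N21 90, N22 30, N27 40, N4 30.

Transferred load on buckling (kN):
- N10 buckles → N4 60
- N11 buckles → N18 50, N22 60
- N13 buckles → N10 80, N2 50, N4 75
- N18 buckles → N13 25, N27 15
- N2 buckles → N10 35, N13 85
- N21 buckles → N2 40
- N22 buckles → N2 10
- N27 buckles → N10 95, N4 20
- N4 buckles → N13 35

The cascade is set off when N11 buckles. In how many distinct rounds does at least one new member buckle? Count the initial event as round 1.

2

Round 1 — N11 buckles (initial).
  N18: +50 → 50 < 60
  N22: +60 → 60 ≥ 30
Round 2 — N22 buckles.
  N2: +10 → 10 < 90
No further bucklings.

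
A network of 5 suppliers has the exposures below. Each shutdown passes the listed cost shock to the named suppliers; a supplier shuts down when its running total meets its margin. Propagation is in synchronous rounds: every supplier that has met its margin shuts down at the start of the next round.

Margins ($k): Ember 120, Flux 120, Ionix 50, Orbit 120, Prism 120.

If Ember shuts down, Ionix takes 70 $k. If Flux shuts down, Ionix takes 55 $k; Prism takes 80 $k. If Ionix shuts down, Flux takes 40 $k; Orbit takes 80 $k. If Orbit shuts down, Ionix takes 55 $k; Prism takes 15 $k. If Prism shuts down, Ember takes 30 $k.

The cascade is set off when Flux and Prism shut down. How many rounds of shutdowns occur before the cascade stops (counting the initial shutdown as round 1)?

2

Round 1 — Flux, Prism shut down (initial).
  Ember: +30 → 30 < 120
  Ionix: +55 → 55 ≥ 50
Round 2 — Ionix shuts down.
  Orbit: +80 → 80 < 120
No further shutdowns.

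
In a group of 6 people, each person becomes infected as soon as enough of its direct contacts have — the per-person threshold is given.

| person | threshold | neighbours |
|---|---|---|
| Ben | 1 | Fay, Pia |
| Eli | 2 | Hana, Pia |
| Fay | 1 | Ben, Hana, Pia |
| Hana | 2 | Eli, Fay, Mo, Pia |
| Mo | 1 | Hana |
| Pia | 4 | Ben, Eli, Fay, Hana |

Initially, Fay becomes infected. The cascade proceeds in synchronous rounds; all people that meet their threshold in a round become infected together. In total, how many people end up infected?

2

Round 1 — Fay becomes infected (initial).
Round 2 — checking thresholds:
  Ben: 1 of 2 neighbours ≥ 1, becomes infected.
  Hana: 1 of 4 neighbours < 2, below threshold.
  Pia: 1 of 4 neighbours < 4, below threshold.
Round 3 — no new infections; cascade stops.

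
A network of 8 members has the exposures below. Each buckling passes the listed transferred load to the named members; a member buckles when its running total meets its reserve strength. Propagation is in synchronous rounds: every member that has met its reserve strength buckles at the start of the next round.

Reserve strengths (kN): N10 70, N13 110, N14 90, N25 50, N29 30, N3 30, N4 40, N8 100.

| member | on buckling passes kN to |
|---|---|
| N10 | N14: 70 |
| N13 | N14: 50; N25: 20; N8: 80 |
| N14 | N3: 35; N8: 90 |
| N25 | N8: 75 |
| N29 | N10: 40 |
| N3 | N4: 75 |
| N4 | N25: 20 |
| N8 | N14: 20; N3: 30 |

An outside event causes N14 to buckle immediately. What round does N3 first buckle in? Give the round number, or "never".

Round 1 — N14 buckles (initial).
  N3: +35 → 35 ≥ 30
  N8: +90 → 90 < 100
Round 2 — N3 buckles.
  N4: +75 → 75 ≥ 40
Round 3 — N4 buckles.
  N25: +20 → 20 < 50
No further bucklings.

2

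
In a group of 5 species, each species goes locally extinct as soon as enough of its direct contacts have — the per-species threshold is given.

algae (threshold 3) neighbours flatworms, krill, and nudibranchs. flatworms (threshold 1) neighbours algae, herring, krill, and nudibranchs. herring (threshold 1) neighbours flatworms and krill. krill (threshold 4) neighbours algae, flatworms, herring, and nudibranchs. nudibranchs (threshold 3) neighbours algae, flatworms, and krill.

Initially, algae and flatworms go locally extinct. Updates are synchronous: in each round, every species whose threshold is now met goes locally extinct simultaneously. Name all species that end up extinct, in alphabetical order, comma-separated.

Round 1 — algae, flatworms go locally extinct (initial).
Round 2 — checking thresholds:
  herring: 1 of 2 neighbours ≥ 1, goes locally extinct.
  krill: 2 of 4 neighbours < 4, not yet.
  nudibranchs: 2 of 3 neighbours < 3, not yet.
Round 3 — no new extinctions; cascade stops.

algae, flatworms, herring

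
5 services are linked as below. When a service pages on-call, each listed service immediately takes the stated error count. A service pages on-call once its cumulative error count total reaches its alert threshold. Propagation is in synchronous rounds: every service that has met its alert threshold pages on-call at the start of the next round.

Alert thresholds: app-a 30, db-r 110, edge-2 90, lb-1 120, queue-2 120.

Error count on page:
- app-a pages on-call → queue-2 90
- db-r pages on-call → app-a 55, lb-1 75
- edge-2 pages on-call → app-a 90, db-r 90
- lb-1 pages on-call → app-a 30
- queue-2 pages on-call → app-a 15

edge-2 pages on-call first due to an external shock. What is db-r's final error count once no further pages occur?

90

Round 1 — edge-2 pages on-call (initial).
  app-a: +90 → 90 ≥ 30
  db-r: +90 → 90 < 110
Round 2 — app-a pages on-call.
  queue-2: +90 → 90 < 120
No further pages.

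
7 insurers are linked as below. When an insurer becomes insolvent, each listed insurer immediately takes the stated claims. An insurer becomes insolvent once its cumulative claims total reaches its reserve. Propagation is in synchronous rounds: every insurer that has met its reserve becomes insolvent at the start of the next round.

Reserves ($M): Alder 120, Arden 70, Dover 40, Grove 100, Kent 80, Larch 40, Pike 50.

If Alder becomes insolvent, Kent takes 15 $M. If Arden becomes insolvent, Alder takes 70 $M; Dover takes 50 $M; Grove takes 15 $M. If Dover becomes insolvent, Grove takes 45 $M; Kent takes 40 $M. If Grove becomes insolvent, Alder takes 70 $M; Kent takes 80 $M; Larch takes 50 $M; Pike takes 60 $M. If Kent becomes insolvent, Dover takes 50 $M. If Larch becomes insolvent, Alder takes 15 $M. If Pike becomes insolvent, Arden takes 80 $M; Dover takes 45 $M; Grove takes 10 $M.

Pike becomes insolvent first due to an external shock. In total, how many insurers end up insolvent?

Round 1 — Pike becomes insolvent (initial).
  Arden: +80 → 80 ≥ 70
  Dover: +45 → 45 ≥ 40
  Grove: +10 → 10 < 100
Round 2 — Arden, Dover become insolvent.
  Alder: +70 → 70 < 120
  Grove: +15+45 → 70 < 100
  Kent: +40 → 40 < 80
No further insolvencies.

3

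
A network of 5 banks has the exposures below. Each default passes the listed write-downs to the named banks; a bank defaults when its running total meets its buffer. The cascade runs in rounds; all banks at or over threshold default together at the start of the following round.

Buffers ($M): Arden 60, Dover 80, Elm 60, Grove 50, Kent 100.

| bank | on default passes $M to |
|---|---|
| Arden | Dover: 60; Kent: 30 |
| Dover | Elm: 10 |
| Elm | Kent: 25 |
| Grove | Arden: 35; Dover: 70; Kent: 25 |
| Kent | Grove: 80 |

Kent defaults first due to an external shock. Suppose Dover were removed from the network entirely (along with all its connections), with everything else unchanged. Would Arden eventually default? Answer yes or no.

no

With Dover removed:
Round 1 — Kent defaults (initial).
  Grove: +80 → 80 ≥ 50
Round 2 — Grove defaults.
  Arden: +35 → 35 < 60
No further defaults.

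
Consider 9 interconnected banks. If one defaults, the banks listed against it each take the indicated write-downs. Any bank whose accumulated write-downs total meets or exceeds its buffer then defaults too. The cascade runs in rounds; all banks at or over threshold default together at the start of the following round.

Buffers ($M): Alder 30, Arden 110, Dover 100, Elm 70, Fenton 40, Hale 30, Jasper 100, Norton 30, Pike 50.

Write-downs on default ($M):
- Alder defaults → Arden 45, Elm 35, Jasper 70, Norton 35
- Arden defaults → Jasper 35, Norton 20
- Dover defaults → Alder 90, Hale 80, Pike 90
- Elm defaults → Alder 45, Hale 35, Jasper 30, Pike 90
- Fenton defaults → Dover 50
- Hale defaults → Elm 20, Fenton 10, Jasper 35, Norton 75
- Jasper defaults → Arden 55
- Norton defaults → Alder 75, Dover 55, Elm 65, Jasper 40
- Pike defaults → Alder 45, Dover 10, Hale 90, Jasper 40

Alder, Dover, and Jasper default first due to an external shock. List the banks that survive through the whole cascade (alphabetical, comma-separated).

Arden, Fenton

Round 1 — Alder, Dover, Jasper default (initial).
  Arden: +45+55 → 100 < 110
  Elm: +35 → 35 < 70
  Hale: +80 → 80 ≥ 30
  Norton: +35 → 35 ≥ 30
  Pike: +90 → 90 ≥ 50
Round 2 — Hale, Norton, Pike default.
  Elm: +20+65 → 120 ≥ 70
  Fenton: +10 → 10 < 40
Round 3 — Elm defaults.
No further defaults.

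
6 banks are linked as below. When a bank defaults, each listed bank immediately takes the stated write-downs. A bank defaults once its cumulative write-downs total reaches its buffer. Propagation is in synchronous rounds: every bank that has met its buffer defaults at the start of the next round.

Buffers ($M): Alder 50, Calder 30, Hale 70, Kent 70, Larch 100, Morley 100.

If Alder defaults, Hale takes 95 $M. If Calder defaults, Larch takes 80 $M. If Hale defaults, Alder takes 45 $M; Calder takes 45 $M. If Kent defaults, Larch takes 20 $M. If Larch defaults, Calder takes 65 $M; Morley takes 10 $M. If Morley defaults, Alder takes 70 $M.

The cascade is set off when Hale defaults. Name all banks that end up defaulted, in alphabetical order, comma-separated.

Calder, Hale

Round 1 — Hale defaults (initial).
  Alder: +45 → 45 < 50
  Calder: +45 → 45 ≥ 30
Round 2 — Calder defaults.
  Larch: +80 → 80 < 100
No further defaults.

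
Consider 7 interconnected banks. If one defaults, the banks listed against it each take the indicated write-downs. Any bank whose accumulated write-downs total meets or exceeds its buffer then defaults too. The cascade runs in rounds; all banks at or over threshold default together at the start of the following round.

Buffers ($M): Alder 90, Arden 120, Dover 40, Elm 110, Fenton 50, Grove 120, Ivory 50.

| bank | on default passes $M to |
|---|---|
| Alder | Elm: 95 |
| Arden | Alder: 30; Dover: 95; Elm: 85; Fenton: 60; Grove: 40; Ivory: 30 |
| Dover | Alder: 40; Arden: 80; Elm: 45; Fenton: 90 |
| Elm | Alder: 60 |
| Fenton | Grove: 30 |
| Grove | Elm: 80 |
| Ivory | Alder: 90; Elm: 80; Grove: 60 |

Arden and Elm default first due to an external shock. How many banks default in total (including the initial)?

5

Round 1 — Arden, Elm default (initial).
  Alder: +30+60 → 90 ≥ 90
  Dover: +95 → 95 ≥ 40
  Fenton: +60 → 60 ≥ 50
  Grove: +40 → 40 < 120
  Ivory: +30 → 30 < 50
Round 2 — Alder, Dover, Fenton default.
  Grove: +30 → 70 < 120
No further defaults.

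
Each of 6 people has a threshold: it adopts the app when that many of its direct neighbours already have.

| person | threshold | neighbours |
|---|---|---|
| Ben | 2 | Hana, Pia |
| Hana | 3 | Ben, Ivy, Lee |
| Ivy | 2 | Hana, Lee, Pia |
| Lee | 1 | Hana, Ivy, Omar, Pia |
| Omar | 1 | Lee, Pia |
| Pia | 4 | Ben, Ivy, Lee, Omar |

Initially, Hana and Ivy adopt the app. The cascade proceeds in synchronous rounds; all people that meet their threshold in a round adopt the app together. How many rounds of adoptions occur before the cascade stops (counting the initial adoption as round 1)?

Round 1 — Hana, Ivy adopt the app (initial).
Round 2 — checking thresholds:
  Ben: 1 of 2 neighbours < 2, below threshold.
  Lee: 2 of 4 neighbours ≥ 1, adopts the app.
  Pia: 1 of 4 neighbours < 4, below threshold.
Round 3 — checking thresholds:
  Ben: 1 of 2 neighbours < 2, below threshold.
  Omar: 1 of 2 neighbours ≥ 1, adopts the app.
  Pia: 2 of 4 neighbours < 4, below threshold.
Round 4 — no new adoptions; cascade stops.

3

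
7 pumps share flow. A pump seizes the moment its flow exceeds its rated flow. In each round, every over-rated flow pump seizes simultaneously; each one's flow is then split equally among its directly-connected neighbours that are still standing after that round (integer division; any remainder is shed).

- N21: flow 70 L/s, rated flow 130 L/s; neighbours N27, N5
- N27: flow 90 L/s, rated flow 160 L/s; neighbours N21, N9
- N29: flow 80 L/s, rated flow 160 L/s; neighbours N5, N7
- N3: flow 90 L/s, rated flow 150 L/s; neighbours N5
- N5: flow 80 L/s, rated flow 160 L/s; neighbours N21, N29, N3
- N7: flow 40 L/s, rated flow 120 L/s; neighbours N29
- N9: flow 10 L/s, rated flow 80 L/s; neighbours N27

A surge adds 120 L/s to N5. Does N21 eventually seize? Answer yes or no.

Round 1 — N5 at 200 > 160. N5 seizes.
  N5 sheds 200 L/s to N21, N29, N3: 66 each (2 lost).
    N21: 70+66 = 136 > 130
    N29: 80+66 = 146 ≤ 160
    N3: 90+66 = 156 > 150
Round 2 — N21, N3 seize.
  N21 sheds 136 L/s to N27: 136 each.
    N27: 90+136 = 226 > 160
  N3 sheds 156 L/s: no online neighbours, lost.
Round 3 — N27 seizes.
  N27 sheds 226 L/s to N9: 226 each.
    N9: 10+226 = 236 > 80
Round 4 — N9 seizes.
  N9 sheds 236 L/s: no online neighbours, lost.
No further seizures.

yes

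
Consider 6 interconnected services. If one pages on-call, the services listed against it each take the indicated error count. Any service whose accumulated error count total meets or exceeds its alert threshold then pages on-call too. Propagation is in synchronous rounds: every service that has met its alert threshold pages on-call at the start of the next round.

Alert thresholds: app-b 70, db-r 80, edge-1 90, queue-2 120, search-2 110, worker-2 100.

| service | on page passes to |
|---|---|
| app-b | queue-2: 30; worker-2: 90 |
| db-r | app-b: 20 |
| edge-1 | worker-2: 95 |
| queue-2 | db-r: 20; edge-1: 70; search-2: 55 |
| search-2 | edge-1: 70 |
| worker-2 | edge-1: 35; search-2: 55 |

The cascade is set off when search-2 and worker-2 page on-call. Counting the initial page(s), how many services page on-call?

Round 1 — search-2, worker-2 page on-call (initial).
  edge-1: +70+35 → 105 ≥ 90
Round 2 — edge-1 pages on-call.
No further pages.

3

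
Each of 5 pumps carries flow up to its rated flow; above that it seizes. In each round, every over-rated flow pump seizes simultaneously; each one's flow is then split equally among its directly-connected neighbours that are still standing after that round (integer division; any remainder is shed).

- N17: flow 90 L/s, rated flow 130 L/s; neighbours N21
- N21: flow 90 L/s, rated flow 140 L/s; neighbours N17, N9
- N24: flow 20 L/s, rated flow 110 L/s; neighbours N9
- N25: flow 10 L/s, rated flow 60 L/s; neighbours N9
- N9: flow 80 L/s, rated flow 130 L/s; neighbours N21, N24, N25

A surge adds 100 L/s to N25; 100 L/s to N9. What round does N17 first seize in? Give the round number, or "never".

Round 1 — N25 at 110 > 60; N9 at 180 > 130. N25, N9 seize.
  N25 sheds 110 L/s: no online neighbours, lost.
  N9 sheds 180 L/s to N21, N24: 90 each.
    N21: 90+90 = 180 > 140
    N24: 20+90 = 110 ≤ 110
Round 2 — N21 seizes.
  N21 sheds 180 L/s to N17: 180 each.
    N17: 90+180 = 270 > 130
Round 3 — N17 seizes.
  N17 sheds 270 L/s: no online neighbours, lost.
No further seizures.

3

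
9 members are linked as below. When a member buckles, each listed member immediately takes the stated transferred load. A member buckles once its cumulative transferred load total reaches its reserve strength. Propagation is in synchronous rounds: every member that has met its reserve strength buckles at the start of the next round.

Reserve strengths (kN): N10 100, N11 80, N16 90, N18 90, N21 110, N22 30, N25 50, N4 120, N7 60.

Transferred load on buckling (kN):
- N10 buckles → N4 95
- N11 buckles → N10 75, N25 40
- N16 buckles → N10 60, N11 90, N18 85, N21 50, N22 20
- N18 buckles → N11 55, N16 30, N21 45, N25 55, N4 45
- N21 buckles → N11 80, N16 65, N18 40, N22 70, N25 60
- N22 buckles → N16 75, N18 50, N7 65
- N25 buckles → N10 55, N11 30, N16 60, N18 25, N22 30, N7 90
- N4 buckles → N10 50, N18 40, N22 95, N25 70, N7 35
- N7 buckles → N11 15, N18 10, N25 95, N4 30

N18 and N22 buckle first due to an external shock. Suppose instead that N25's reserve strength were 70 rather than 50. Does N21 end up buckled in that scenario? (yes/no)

With N25's reserve strength at 70:
Round 1 — N18, N22 buckle (initial).
  N11: +55 → 55 < 80
  N16: +30+75 → 105 ≥ 90
  N21: +45 → 45 < 110
  N25: +55 → 55 < 70
  N4: +45 → 45 < 120
  N7: +65 → 65 ≥ 60
Round 2 — N16, N7 buckle.
  N10: +60 → 60 < 100
  N11: +90+15 → 160 ≥ 80
  N21: +50 → 95 < 110
  N25: +95 → 150 ≥ 70
  N4: +30 → 75 < 120
Round 3 — N11, N25 buckle.
  N10: +75+55 → 190 ≥ 100
Round 4 — N10 buckles.
  N4: +95 → 170 ≥ 120
Round 5 — N4 buckles.
No further bucklings.

no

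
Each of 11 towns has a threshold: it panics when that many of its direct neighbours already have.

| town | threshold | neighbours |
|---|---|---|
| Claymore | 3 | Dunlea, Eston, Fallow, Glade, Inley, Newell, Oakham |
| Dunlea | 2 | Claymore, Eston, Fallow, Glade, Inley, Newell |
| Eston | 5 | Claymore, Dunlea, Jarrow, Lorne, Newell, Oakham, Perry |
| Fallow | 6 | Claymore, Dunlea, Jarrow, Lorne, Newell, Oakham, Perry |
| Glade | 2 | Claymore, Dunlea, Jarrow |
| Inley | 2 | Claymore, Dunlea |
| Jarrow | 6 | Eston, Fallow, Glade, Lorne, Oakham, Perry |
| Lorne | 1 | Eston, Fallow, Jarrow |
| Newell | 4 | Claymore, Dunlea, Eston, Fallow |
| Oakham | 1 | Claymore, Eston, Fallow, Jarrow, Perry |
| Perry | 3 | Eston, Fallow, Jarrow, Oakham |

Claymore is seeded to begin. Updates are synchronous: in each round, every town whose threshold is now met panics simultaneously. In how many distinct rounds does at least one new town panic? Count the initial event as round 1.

2

Round 1 — Claymore panics (initial).
Round 2 — checking thresholds:
  Dunlea: 1 of 6 neighbours < 2, not yet.
  Eston: 1 of 7 neighbours < 5, not yet.
  Fallow: 1 of 7 neighbours < 6, not yet.
  Glade: 1 of 3 neighbours < 2, not yet.
  Inley: 1 of 2 neighbours < 2, not yet.
  Newell: 1 of 4 neighbours < 4, not yet.
  Oakham: 1 of 5 neighbours ≥ 1, panics.
Round 3 — no new panics; cascade stops.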